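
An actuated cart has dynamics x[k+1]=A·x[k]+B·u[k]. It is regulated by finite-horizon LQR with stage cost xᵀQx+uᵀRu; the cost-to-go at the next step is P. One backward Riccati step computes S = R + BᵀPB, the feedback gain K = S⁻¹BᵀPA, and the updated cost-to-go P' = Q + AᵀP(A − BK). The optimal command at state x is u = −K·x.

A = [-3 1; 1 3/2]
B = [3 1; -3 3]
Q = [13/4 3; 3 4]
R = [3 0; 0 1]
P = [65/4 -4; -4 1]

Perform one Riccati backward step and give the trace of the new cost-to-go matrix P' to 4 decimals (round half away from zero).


9.5944

BᵀP = [60.7500 -15.0000; 4.2500 -1.0000]
S = R + BᵀPB = [3 0; 0 1] + [227.2500 15.7500; 15.7500 1.2500] = [230.2500 15.7500; 15.7500 2.2500]
BᵀPA = [-197.2500 38.2500; -13.7500 2.7500]
K = S⁻¹·BᵀPA = [-0.8417 0.1583; -0.2194 0.1139]
A−BK = [-0.2556 0.4111; -0.8667 1.6333]
AᵀP(A−BK) = [2.2139 -0.4528; -0.4528 0.1306]
P' = Q + AᵀP(A−BK) = [5.4639 2.5472; 2.5472 4.1306]
tr(P') = 9.5944


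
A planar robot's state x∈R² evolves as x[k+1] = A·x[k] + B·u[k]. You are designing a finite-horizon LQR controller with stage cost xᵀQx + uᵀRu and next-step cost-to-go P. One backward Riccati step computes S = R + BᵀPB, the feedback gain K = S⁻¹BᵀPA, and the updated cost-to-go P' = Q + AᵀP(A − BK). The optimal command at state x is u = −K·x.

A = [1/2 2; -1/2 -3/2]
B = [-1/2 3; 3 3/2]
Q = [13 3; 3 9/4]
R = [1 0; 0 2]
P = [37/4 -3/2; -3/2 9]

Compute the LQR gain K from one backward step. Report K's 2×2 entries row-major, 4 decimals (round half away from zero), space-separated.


BᵀP = [-9.1250 27.7500; 25.5000 9.0000]
S = R + BᵀPB = [1 0; 0 2] + [87.8125 14.2500; 14.2500 90.0000] = [88.8125 14.2500; 14.2500 92.0000]
BᵀPA = [-18.4375 -59.8750; 8.2500 37.5000]
K = S⁻¹·BᵀPA = [-0.2276 -0.7584; 0.1249 0.5251]
A−BK = [0.0114 0.0455; -0.0045 -0.0124]
AᵀP(A−BK) = [0.0846 0.3097; 0.3097 1.1489]
P' = Q + AᵀP(A−BK) = [13.0846 3.3097; 3.3097 3.3989]
tr(P') = 16.4834

-0.2276 -0.7584 0.1249 0.5251


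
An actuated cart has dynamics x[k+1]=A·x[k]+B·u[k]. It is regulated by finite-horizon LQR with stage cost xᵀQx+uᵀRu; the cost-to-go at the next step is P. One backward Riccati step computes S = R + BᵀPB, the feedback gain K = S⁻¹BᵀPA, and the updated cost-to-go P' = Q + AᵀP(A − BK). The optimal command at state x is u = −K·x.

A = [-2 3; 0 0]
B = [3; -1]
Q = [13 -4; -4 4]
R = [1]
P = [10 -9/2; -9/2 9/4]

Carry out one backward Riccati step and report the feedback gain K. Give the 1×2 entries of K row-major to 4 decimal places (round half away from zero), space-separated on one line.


BᵀP = [34.5000 -15.7500]
S = R + BᵀPB = [1] + [119.2500] = [120.2500]
BᵀPA = [-69.0000 103.5000]
K = S⁻¹·BᵀPA = [-0.5738 0.8607]
A−BK = [-0.2786 0.4179; -0.5738 0.8607]
AᵀP(A−BK) = [0.4075 -0.6112; -0.6112 0.9168]
P' = Q + AᵀP(A−BK) = [13.4075 -4.6112; -4.6112 4.9168]
tr(P') = 18.3243

-0.5738 0.8607


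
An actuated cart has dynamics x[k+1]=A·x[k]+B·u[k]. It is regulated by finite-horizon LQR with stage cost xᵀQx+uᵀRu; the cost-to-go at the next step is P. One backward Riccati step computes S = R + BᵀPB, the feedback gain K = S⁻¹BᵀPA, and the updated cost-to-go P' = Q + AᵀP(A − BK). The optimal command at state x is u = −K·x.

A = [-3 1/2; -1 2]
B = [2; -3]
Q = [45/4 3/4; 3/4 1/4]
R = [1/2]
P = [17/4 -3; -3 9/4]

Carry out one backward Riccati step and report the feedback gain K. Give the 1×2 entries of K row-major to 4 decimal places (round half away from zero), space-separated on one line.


BᵀP = [17.5000 -12.7500]
S = R + BᵀPB = [1/2] + [73.2500] = [73.7500]
BᵀPA = [-39.7500 -16.7500]
K = S⁻¹·BᵀPA = [-0.5390 -0.2271]
A−BK = [-1.9220 0.9542; -2.6169 1.3186]
AᵀP(A−BK) = [1.0754 -0.4030; -0.4030 0.2583]
P' = Q + AᵀP(A−BK) = [12.3254 0.3470; 0.3470 0.5083]
tr(P') = 12.8337

-0.5390 -0.2271


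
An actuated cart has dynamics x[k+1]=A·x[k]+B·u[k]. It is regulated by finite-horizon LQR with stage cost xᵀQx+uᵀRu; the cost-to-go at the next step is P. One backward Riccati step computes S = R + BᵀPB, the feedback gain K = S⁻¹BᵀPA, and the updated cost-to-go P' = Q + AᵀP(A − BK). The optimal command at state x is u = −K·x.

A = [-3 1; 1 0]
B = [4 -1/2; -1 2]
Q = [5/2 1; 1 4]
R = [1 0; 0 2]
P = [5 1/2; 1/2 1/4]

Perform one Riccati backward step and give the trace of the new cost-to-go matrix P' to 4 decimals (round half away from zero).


7.1262

BᵀP = [19.5000 1.7500; -1.5000 0.2500]
S = R + BᵀPB = [1 0; 0 2] + [76.2500 -6.2500; -6.2500 1.2500] = [77.2500 -6.2500; -6.2500 3.2500]
BᵀPA = [-56.7500 19.5000; 4.7500 -1.5000]
K = S⁻¹·BᵀPA = [-0.7300 0.2547; 0.0578 0.0283]
A−BK = [-0.0513 -0.0047; 0.1545 0.1981]
AᵀP(A−BK) = [0.5507 -0.1792; -0.1792 0.0755]
P' = Q + AᵀP(A−BK) = [3.0507 0.8208; 0.8208 4.0755]
tr(P') = 7.1262


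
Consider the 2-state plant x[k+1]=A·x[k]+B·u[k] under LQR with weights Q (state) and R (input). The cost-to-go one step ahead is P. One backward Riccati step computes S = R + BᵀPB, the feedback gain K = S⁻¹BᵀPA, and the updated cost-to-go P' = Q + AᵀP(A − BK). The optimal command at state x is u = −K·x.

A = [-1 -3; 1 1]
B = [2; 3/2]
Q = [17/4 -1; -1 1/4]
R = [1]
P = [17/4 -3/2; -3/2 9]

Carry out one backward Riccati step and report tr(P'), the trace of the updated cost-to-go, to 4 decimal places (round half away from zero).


BᵀP = [6.2500 10.5000]
S = R + BᵀPB = [1] + [28.2500] = [29.2500]
BᵀPA = [4.2500 -8.2500]
K = S⁻¹·BᵀPA = [0.1453 -0.2821]
A−BK = [-1.2906 -2.4359; 0.7821 1.4231]
AᵀP(A−BK) = [15.6325 28.9487; 28.9487 53.9231]
P' = Q + AᵀP(A−BK) = [19.8825 27.9487; 27.9487 54.1731]
tr(P') = 74.0556

74.0556


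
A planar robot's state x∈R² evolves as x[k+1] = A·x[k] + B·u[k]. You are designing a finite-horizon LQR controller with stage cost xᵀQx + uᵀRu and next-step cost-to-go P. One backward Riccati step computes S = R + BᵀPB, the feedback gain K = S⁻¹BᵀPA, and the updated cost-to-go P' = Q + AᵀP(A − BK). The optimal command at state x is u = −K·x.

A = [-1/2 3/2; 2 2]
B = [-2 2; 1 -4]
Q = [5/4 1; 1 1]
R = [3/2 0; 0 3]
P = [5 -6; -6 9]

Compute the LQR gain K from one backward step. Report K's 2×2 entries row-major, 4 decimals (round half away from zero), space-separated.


BᵀP = [-16.0000 21.0000; 34.0000 -48.0000]
S = R + BᵀPB = [3/2 0; 0 3] + [53.0000 -116.0000; -116.0000 260.0000] = [54.5000 -116.0000; -116.0000 263.0000]
BᵀPA = [50.0000 18.0000; -113.0000 -45.0000]
K = S⁻¹·BᵀPA = [0.0479 -0.5538; -0.4085 -0.4154]
A−BK = [0.4128 1.2231; 0.3179 0.8923]
AᵀP(A−BK) = [0.6910 1.0038; 1.0038 2.5269]
P' = Q + AᵀP(A−BK) = [1.9410 2.0038; 2.0038 3.5269]
tr(P') = 5.4679

0.0479 -0.5538 -0.4085 -0.4154


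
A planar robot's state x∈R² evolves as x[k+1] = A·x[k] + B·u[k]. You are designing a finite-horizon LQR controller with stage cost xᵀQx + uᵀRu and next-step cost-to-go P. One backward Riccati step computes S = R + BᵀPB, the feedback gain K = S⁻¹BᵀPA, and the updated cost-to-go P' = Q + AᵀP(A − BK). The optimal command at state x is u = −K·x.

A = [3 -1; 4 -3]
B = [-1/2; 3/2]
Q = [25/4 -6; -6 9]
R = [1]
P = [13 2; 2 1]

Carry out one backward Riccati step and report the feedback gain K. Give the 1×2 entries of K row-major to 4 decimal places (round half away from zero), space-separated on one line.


BᵀP = [-3.5000 0.5000]
S = R + BᵀPB = [1] + [2.5000] = [3.5000]
BᵀPA = [-8.5000 2.0000]
K = S⁻¹·BᵀPA = [-2.4286 0.5714]
A−BK = [1.7857 -0.7143; 7.6429 -3.8571]
AᵀP(A−BK) = [160.3571 -72.1429; -72.1429 32.8571]
P' = Q + AᵀP(A−BK) = [166.6071 -78.1429; -78.1429 41.8571]
tr(P') = 208.4643

-2.4286 0.5714


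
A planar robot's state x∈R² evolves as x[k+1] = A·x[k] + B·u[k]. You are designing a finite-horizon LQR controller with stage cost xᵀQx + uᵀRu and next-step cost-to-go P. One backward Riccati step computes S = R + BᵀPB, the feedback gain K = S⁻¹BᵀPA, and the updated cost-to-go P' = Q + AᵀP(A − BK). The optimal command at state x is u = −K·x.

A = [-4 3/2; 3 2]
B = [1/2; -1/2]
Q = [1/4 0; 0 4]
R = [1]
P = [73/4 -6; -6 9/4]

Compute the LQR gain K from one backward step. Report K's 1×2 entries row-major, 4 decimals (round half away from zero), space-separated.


-6.6712 1.0890

BᵀP = [12.1250 -4.1250]
S = R + BᵀPB = [1] + [8.1250] = [9.1250]
BᵀPA = [-60.8750 9.9375]
K = S⁻¹·BᵀPA = [-6.6712 1.0890]
A−BK = [-0.6644 0.9555; -0.3356 2.5445]
AᵀP(A−BK) = [50.1387 -8.7046; -8.7046 3.2402]
P' = Q + AᵀP(A−BK) = [50.3887 -8.7046; -8.7046 7.2402]
tr(P') = 57.6289


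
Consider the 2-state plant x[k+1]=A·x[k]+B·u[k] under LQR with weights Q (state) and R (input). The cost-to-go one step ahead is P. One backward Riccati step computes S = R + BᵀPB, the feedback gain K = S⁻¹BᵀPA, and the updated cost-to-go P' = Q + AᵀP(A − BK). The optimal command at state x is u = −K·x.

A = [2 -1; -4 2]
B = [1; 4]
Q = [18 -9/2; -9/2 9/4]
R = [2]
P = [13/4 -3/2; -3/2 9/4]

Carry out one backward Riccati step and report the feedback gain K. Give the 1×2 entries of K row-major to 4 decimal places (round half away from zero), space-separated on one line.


-1.2137 0.6068

BᵀP = [-2.7500 7.5000]
S = R + BᵀPB = [2] + [27.2500] = [29.2500]
BᵀPA = [-35.5000 17.7500]
K = S⁻¹·BᵀPA = [-1.2137 0.6068]
A−BK = [3.2137 -1.6068; 0.8547 -0.4274]
AᵀP(A−BK) = [29.9145 -14.9573; -14.9573 7.4786]
P' = Q + AᵀP(A−BK) = [47.9145 -19.4573; -19.4573 9.7286]
tr(P') = 57.6432


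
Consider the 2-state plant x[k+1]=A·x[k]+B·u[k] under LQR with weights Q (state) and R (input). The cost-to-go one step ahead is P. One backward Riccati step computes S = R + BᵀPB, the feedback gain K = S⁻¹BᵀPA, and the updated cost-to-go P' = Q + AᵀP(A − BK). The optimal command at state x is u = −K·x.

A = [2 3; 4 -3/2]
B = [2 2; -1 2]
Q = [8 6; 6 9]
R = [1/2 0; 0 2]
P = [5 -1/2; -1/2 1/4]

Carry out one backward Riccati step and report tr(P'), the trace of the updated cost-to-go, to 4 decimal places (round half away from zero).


20.4951

BᵀP = [10.5000 -1.2500; 9.0000 -0.5000]
S = R + BᵀPB = [1/2 0; 0 2] + [22.2500 18.5000; 18.5000 17.0000] = [22.7500 18.5000; 18.5000 19.0000]
BᵀPA = [16.0000 33.3750; 16.0000 27.7500]
K = S⁻¹·BᵀPA = [0.0889 1.3417; 0.7556 0.1542]
A−BK = [0.3111 0.0083; 2.5778 -0.4667]
AᵀP(A−BK) = [2.4889 0.0667; 0.0667 1.0063]
P' = Q + AᵀP(A−BK) = [10.4889 6.0667; 6.0667 10.0063]
tr(P') = 20.4951


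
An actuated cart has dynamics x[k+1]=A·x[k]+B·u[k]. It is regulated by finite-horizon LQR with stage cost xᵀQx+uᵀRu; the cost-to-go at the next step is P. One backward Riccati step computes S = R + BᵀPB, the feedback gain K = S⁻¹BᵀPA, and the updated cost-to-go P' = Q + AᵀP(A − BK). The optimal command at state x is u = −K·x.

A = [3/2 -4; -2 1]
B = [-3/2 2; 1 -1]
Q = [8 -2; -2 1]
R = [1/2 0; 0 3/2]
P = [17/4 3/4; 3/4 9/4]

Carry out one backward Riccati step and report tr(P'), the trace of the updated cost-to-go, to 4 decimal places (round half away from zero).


BᵀP = [-5.6250 1.1250; 7.7500 -0.7500]
S = R + BᵀPB = [1/2 0; 0 3/2] + [9.5625 -12.3750; -12.3750 16.2500] = [10.0625 -12.3750; -12.3750 17.7500]
BᵀPA = [-10.6875 23.6250; 13.1250 -31.7500]
K = S⁻¹·BᵀPA = [-1.0712 1.0380; -0.0074 -1.0650]
A−BK = [-0.0920 -0.3129; -0.9362 -1.1031]
AᵀP(A−BK) = [2.7110 2.1975; 2.1975 5.9117]
P' = Q + AᵀP(A−BK) = [10.7110 0.1975; 0.1975 6.9117]
tr(P') = 17.6227

17.6227


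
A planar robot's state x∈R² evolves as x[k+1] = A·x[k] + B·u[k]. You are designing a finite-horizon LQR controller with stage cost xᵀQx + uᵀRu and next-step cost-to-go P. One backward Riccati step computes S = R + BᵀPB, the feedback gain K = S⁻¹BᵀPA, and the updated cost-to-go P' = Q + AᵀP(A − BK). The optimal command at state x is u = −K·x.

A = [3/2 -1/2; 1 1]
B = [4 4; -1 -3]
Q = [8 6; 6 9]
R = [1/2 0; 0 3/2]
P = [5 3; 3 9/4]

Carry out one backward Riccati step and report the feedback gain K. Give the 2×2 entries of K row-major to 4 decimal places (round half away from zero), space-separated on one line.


0.8360 0.1904 -0.3579 -0.2563

BᵀP = [17.0000 9.7500; 11.0000 5.2500]
S = R + BᵀPB = [1/2 0; 0 3/2] + [58.2500 38.7500; 38.7500 28.2500] = [58.7500 38.7500; 38.7500 29.7500]
BᵀPA = [35.2500 1.2500; 21.7500 -0.2500]
K = S⁻¹·BᵀPA = [0.8360 0.1904; -0.3579 -0.2563]
A−BK = [-0.4127 -0.2360; 0.7624 0.4213]
AᵀP(A−BK) = [0.8132 0.3655; 0.3655 0.1980]
P' = Q + AᵀP(A−BK) = [8.8132 6.3655; 6.3655 9.1980]
tr(P') = 18.0112


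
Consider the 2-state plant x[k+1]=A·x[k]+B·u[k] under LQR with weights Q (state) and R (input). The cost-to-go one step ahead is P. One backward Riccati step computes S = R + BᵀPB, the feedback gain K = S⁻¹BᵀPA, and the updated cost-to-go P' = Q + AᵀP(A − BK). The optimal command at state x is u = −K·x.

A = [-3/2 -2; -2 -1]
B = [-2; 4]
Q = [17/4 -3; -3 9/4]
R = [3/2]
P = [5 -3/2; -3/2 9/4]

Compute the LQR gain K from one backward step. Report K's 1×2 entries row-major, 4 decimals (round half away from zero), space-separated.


0.0000 0.2454

BᵀP = [-16.0000 12.0000]
S = R + BᵀPB = [3/2] + [80.0000] = [81.5000]
BᵀPA = [0.0000 20.0000]
K = S⁻¹·BᵀPA = [0.0000 0.2454]
A−BK = [-1.5000 -1.5092; -2.0000 -1.9816]
AᵀP(A−BK) = [11.2500 11.2500; 11.2500 11.3420]
P' = Q + AᵀP(A−BK) = [15.5000 8.2500; 8.2500 13.5920]
tr(P') = 29.0920


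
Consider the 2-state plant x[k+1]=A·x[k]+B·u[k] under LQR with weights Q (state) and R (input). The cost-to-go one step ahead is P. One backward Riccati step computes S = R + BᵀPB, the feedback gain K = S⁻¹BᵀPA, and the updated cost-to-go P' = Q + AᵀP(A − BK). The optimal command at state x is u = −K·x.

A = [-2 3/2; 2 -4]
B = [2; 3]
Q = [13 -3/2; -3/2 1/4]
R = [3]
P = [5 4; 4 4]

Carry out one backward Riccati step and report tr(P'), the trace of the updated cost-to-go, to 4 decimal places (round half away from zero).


23.7056

BᵀP = [22.0000 20.0000]
S = R + BᵀPB = [3] + [104.0000] = [107.0000]
BᵀPA = [-4.0000 -47.0000]
K = S⁻¹·BᵀPA = [-0.0374 -0.4393]
A−BK = [-1.9252 2.3785; 2.1121 -2.6822]
AᵀP(A−BK) = [3.8505 -4.7570; -4.7570 6.6051]
P' = Q + AᵀP(A−BK) = [16.8505 -6.2570; -6.2570 6.8551]
tr(P') = 23.7056


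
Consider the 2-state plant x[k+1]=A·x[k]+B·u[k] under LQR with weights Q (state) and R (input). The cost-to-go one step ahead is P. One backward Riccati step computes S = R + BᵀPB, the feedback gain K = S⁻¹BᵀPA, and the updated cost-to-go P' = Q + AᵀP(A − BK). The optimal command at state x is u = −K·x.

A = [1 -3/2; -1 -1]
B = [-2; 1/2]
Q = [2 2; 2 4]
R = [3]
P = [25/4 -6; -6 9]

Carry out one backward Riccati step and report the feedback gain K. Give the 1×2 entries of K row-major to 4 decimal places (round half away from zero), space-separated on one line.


-0.7574 0.1598

BᵀP = [-15.5000 16.5000]
S = R + BᵀPB = [3] + [39.2500] = [42.2500]
BᵀPA = [-32.0000 6.7500]
K = S⁻¹·BᵀPA = [-0.7574 0.1598]
A−BK = [-0.5148 -1.1805; -0.6213 -1.0799]
AᵀP(A−BK) = [3.0133 1.7374; 1.7374 3.9841]
P' = Q + AᵀP(A−BK) = [5.0133 3.7374; 3.7374 7.9841]
tr(P') = 12.9974


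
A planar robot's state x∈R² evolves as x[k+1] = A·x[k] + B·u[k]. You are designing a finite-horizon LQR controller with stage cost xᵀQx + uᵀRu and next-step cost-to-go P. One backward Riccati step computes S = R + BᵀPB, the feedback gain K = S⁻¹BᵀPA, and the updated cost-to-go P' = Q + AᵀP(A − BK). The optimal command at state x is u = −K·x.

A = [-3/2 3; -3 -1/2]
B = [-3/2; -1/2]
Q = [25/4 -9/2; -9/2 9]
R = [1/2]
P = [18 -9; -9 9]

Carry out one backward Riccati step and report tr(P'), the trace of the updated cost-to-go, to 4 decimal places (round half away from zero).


BᵀP = [-22.5000 9.0000]
S = R + BᵀPB = [1/2] + [29.2500] = [29.7500]
BᵀPA = [6.7500 -72.0000]
K = S⁻¹·BᵀPA = [0.2269 -2.4202]
A−BK = [-1.1597 -0.6303; -2.8866 -1.7101]
AᵀP(A−BK) = [38.9685 23.0861; 23.0861 16.9979]
P' = Q + AᵀP(A−BK) = [45.2185 18.5861; 18.5861 25.9979]
tr(P') = 71.2164

71.2164


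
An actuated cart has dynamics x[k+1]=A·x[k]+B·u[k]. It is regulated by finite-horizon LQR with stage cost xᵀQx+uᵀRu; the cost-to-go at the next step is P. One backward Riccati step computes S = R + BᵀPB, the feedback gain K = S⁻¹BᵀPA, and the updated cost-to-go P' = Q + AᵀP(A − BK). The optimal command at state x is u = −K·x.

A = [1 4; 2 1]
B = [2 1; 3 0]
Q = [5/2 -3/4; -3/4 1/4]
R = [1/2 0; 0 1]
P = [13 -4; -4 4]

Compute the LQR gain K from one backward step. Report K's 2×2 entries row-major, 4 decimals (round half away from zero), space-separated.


0.6415 0.4528 -0.2844 2.9757

BᵀP = [14.0000 4.0000; 13.0000 -4.0000]
S = R + BᵀPB = [1/2 0; 0 1] + [40.0000 14.0000; 14.0000 13.0000] = [40.5000 14.0000; 14.0000 14.0000]
BᵀPA = [22.0000 60.0000; 5.0000 48.0000]
K = S⁻¹·BᵀPA = [0.6415 0.4528; -0.2844 2.9757]
A−BK = [0.0013 0.1186; 0.0755 -0.3585]
AᵀP(A−BK) = [0.3086 -0.8410; -0.8410 9.9946]
P' = Q + AᵀP(A−BK) = [2.8086 -1.5910; -1.5910 10.2446]
tr(P') = 13.0532


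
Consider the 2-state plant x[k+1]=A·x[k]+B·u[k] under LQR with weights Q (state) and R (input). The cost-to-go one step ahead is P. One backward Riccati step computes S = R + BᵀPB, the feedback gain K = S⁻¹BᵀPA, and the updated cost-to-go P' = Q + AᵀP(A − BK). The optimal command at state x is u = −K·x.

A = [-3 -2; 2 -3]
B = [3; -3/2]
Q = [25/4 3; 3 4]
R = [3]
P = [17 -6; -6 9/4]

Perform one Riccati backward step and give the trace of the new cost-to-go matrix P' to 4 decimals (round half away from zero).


15.2709

BᵀP = [60.0000 -21.3750]
S = R + BᵀPB = [3] + [212.0625] = [215.0625]
BᵀPA = [-222.7500 -55.8750]
K = S⁻¹·BᵀPA = [-1.0357 -0.2598]
A−BK = [0.1072 -1.2206; 0.4464 -3.3897]
AᵀP(A−BK) = [3.2877 0.6277; 0.6277 1.7332]
P' = Q + AᵀP(A−BK) = [9.5377 3.6277; 3.6277 5.7332]
tr(P') = 15.2709


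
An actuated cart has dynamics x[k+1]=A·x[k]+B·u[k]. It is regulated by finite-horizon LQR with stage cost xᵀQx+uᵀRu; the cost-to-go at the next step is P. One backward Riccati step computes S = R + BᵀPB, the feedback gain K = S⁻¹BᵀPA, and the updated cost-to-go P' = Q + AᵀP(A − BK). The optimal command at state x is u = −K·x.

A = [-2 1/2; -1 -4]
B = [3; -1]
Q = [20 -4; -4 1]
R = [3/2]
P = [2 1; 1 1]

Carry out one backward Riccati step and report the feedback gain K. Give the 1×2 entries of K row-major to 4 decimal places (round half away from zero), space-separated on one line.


-0.8276 -0.3793

BᵀP = [5.0000 2.0000]
S = R + BᵀPB = [3/2] + [13.0000] = [14.5000]
BᵀPA = [-12.0000 -5.5000]
K = S⁻¹·BᵀPA = [-0.8276 -0.3793]
A−BK = [0.4828 1.6379; -1.8276 -4.3793]
AᵀP(A−BK) = [3.0690 4.9483; 4.9483 10.4138]
P' = Q + AᵀP(A−BK) = [23.0690 0.9483; 0.9483 11.4138]
tr(P') = 34.4828


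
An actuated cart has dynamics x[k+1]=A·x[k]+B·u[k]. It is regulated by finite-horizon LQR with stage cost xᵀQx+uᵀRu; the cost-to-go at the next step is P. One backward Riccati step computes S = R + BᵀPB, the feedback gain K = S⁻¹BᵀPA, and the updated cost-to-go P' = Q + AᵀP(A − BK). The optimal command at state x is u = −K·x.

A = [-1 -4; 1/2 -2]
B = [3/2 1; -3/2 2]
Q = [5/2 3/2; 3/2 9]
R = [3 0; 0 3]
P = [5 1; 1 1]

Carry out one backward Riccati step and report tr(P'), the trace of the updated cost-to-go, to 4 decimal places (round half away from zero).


27.0385

BᵀP = [6.0000 0.0000; 7.0000 3.0000]
S = R + BᵀPB = [3 0; 0 3] + [9.0000 6.0000; 6.0000 13.0000] = [12.0000 6.0000; 6.0000 16.0000]
BᵀPA = [-6.0000 -24.0000; -5.5000 -34.0000]
K = S⁻¹·BᵀPA = [-0.4038 -1.1538; -0.1923 -1.6923]
A−BK = [-0.2019 -0.5769; 0.2788 -0.3462]
AᵀP(A−BK) = [0.7692 2.7692; 2.7692 14.7692]
P' = Q + AᵀP(A−BK) = [3.2692 4.2692; 4.2692 23.7692]
tr(P') = 27.0385


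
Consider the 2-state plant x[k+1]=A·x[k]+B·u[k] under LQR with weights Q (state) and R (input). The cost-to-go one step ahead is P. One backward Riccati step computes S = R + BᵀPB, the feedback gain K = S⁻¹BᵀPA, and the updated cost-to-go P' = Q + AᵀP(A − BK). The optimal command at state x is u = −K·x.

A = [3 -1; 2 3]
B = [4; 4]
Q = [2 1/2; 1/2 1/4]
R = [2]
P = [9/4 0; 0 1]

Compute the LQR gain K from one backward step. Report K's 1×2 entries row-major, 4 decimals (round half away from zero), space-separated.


BᵀP = [9.0000 4.0000]
S = R + BᵀPB = [2] + [52.0000] = [54.0000]
BᵀPA = [35.0000 3.0000]
K = S⁻¹·BᵀPA = [0.6481 0.0556]
A−BK = [0.4074 -1.2222; -0.5926 2.7778]
AᵀP(A−BK) = [1.5648 -2.6944; -2.6944 11.0833]
P' = Q + AᵀP(A−BK) = [3.5648 -2.1944; -2.1944 11.3333]
tr(P') = 14.8981

0.6481 0.0556


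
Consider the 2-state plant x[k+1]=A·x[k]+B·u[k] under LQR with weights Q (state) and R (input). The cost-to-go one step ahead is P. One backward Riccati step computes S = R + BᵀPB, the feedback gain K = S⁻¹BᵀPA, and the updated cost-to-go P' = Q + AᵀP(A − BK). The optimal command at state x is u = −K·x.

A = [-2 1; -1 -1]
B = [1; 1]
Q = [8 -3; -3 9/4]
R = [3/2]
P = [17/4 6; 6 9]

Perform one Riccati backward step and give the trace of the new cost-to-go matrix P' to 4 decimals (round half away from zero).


13.5444

BᵀP = [10.2500 15.0000]
S = R + BᵀPB = [3/2] + [25.2500] = [26.7500]
BᵀPA = [-35.5000 -4.7500]
K = S⁻¹·BᵀPA = [-1.3271 -0.1776]
A−BK = [-0.6729 1.1776; 0.3271 -0.8224]
AᵀP(A−BK) = [2.8879 0.1963; 0.1963 0.4065]
P' = Q + AᵀP(A−BK) = [10.8879 -2.8037; -2.8037 2.6565]
tr(P') = 13.5444


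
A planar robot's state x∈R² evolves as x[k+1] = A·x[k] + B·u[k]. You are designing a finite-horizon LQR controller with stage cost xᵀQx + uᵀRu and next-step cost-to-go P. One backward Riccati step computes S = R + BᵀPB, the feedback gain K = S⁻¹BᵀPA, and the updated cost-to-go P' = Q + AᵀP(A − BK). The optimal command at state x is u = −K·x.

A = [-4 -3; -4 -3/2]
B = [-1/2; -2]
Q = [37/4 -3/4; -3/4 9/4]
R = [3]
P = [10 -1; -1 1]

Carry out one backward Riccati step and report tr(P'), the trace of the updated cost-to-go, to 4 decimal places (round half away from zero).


BᵀP = [-3.0000 -1.5000]
S = R + BᵀPB = [3] + [4.5000] = [7.5000]
BᵀPA = [18.0000 11.2500]
K = S⁻¹·BᵀPA = [2.4000 1.5000]
A−BK = [-2.8000 -2.2500; 0.8000 1.5000]
AᵀP(A−BK) = [100.8000 81.0000; 81.0000 66.3750]
P' = Q + AᵀP(A−BK) = [110.0500 80.2500; 80.2500 68.6250]
tr(P') = 178.6750

178.6750


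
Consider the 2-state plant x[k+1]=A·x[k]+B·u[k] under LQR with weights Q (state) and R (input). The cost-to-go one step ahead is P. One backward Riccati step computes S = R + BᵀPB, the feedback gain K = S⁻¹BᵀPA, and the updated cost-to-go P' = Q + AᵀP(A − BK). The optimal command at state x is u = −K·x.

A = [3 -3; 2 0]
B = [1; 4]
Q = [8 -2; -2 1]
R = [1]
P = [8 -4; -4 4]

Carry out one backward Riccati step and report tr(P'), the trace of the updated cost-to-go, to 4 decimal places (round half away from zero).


106.9512

BᵀP = [-8.0000 12.0000]
S = R + BᵀPB = [1] + [40.0000] = [41.0000]
BᵀPA = [0.0000 24.0000]
K = S⁻¹·BᵀPA = [0.0000 0.5854]
A−BK = [3.0000 -3.5854; 2.0000 -2.3415]
AᵀP(A−BK) = [40.0000 -48.0000; -48.0000 57.9512]
P' = Q + AᵀP(A−BK) = [48.0000 -50.0000; -50.0000 58.9512]
tr(P') = 106.9512


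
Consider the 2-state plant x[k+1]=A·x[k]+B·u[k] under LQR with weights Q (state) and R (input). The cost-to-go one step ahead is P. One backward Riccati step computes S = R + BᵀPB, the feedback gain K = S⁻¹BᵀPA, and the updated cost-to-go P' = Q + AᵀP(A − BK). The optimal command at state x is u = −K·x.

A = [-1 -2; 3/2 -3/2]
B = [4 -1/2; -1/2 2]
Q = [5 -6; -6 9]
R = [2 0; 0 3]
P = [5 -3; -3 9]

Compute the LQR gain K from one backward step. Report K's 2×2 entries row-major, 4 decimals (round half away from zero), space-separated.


-0.1921 -0.5438 0.6345 -0.7793

BᵀP = [21.5000 -16.5000; -8.5000 19.5000]
S = R + BᵀPB = [2 0; 0 3] + [94.2500 -43.7500; -43.7500 43.2500] = [96.2500 -43.7500; -43.7500 46.2500]
BᵀPA = [-46.2500 -18.2500; 37.7500 -12.2500]
K = S⁻¹·BᵀPA = [-0.1921 -0.5438; 0.6345 -0.7793]
A−BK = [0.0857 -0.2143; 0.1350 -0.2133]
AᵀP(A−BK) = [1.4128 -1.4837; -1.4837 2.7783]
P' = Q + AᵀP(A−BK) = [6.4128 -7.4837; -7.4837 11.7783]
tr(P') = 18.1911


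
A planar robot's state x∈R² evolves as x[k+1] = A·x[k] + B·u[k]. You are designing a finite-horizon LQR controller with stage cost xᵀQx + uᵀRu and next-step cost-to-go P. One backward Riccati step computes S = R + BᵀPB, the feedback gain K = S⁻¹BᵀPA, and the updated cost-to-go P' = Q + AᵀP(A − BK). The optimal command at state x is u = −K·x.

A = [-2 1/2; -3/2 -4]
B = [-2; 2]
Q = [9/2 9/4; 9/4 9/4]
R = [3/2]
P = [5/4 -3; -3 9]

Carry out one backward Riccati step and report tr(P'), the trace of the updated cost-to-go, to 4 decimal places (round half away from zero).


13.7552

BᵀP = [-8.5000 24.0000]
S = R + BᵀPB = [3/2] + [65.0000] = [66.5000]
BᵀPA = [-19.0000 -100.2500]
K = S⁻¹·BᵀPA = [-0.2857 -1.5075]
A−BK = [-2.5714 -2.5150; -0.9286 -0.9850]
AᵀP(A−BK) = [1.8214 2.3571; 2.3571 5.1837]
P' = Q + AᵀP(A−BK) = [6.3214 4.6071; 4.6071 7.4337]
tr(P') = 13.7552


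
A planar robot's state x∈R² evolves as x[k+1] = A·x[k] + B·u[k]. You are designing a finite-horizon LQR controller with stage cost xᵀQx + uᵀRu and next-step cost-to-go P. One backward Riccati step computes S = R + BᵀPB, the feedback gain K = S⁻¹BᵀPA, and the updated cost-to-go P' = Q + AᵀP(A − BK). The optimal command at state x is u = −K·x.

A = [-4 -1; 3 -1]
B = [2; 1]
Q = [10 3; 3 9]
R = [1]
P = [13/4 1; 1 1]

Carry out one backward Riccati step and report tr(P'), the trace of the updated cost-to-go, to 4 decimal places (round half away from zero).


BᵀP = [7.5000 3.0000]
S = R + BᵀPB = [1] + [18.0000] = [19.0000]
BᵀPA = [-21.0000 -10.5000]
K = S⁻¹·BᵀPA = [-1.1053 -0.5526]
A−BK = [-1.7895 0.1053; 4.1053 -0.4474]
AᵀP(A−BK) = [13.7895 -0.6053; -0.6053 0.4474]
P' = Q + AᵀP(A−BK) = [23.7895 2.3947; 2.3947 9.4474]
tr(P') = 33.2368

33.2368


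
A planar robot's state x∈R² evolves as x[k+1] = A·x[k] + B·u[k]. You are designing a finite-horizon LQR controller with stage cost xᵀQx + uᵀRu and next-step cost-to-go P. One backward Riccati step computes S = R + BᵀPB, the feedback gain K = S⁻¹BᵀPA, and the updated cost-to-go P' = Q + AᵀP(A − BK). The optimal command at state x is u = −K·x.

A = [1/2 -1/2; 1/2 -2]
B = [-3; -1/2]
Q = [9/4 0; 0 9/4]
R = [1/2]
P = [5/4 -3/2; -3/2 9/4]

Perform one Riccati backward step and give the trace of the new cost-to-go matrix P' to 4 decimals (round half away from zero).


BᵀP = [-3.0000 3.3750]
S = R + BᵀPB = [1/2] + [7.3125] = [7.8125]
BᵀPA = [0.1875 -5.2500]
K = S⁻¹·BᵀPA = [0.0240 -0.6720]
A−BK = [0.5720 -2.5160; 0.5120 -2.3360]
AᵀP(A−BK) = [0.1205 -0.5615; -0.5615 2.7845]
P' = Q + AᵀP(A−BK) = [2.3705 -0.5615; -0.5615 5.0345]
tr(P') = 7.4050

7.4050


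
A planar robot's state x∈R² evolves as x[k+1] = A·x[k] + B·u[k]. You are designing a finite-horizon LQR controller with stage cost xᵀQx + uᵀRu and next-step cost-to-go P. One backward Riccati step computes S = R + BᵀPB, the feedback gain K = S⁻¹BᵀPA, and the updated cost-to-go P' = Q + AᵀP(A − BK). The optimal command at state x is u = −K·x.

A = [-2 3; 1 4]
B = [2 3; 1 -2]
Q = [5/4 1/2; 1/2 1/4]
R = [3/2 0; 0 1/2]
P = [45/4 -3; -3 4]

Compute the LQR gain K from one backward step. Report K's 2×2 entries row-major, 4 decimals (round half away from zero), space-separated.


BᵀP = [19.5000 -2.0000; 39.7500 -17.0000]
S = R + BᵀPB = [3/2 0; 0 1/2] + [37.0000 62.5000; 62.5000 153.2500] = [38.5000 62.5000; 62.5000 153.7500]
BᵀPA = [-41.0000 50.5000; -96.5000 51.2500]
K = S⁻¹·BᵀPA = [-0.1354 2.2658; -0.5726 -0.5877]
A−BK = [-0.0114 0.2316; -0.0099 0.5588]
AᵀP(A−BK) = [0.1926 -0.3176; -0.3176 8.9492]
P' = Q + AᵀP(A−BK) = [1.4426 0.1824; 0.1824 9.1992]
tr(P') = 10.6419

-0.1354 2.2658 -0.5726 -0.5877


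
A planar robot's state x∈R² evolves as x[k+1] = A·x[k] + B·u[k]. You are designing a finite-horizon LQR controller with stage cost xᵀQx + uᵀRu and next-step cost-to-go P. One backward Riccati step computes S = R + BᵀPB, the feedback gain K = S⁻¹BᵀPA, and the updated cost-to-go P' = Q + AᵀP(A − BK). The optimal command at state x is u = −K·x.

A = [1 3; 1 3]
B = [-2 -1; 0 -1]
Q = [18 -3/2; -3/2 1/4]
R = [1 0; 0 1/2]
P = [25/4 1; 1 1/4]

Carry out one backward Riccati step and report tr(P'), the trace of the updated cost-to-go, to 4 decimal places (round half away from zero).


20.5132

BᵀP = [-12.5000 -2.0000; -7.2500 -1.2500]
S = R + BᵀPB = [1 0; 0 1/2] + [25.0000 14.5000; 14.5000 8.5000] = [26.0000 14.5000; 14.5000 9.0000]
BᵀPA = [-14.5000 -43.5000; -8.5000 -25.5000]
K = S⁻¹·BᵀPA = [-0.3053 -0.9158; -0.4526 -1.3579]
A−BK = [-0.0632 -0.1895; 0.5474 1.6421]
AᵀP(A−BK) = [0.2263 0.6789; 0.6789 2.0368]
P' = Q + AᵀP(A−BK) = [18.2263 -0.8211; -0.8211 2.2868]
tr(P') = 20.5132


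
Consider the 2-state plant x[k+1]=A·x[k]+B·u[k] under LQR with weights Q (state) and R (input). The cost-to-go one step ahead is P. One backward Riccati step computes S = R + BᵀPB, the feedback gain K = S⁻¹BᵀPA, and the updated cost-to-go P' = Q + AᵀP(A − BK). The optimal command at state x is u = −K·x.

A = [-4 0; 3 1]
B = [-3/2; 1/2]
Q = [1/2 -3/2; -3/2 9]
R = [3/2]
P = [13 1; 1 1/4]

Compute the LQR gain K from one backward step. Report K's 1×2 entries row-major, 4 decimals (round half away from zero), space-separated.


BᵀP = [-19.0000 -1.3750]
S = R + BᵀPB = [3/2] + [27.8125] = [29.3125]
BᵀPA = [71.8750 -1.3750]
K = S⁻¹·BᵀPA = [2.4520 -0.0469]
A−BK = [-0.3220 -0.0704; 1.7740 1.0235]
AᵀP(A−BK) = [10.0107 0.1215; 0.1215 0.1855]
P' = Q + AᵀP(A−BK) = [10.5107 -1.3785; -1.3785 9.1855]
tr(P') = 19.6962

2.4520 -0.0469


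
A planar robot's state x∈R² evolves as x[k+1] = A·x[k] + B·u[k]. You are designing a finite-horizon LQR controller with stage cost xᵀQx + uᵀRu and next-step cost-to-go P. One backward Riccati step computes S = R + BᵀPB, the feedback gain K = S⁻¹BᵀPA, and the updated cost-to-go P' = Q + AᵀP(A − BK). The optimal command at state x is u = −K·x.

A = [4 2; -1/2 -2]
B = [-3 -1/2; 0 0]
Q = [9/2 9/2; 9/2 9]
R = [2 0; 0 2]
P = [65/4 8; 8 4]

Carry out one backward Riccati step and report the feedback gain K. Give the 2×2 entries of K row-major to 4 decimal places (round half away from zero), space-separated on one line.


BᵀP = [-48.7500 -24.0000; -8.1250 -4.0000]
S = R + BᵀPB = [2 0; 0 2] + [146.2500 24.3750; 24.3750 4.0625] = [148.2500 24.3750; 24.3750 6.0625]
BᵀPA = [-183.0000 -49.5000; -30.5000 -8.2500]
K = S⁻¹·BᵀPA = [-1.2015 -0.3250; -0.2002 -0.0542]
A−BK = [0.2954 0.9979; -0.5000 -2.0000]
AᵀP(A−BK) = [3.0222 0.8748; 0.8748 0.4661]
P' = Q + AᵀP(A−BK) = [7.5222 5.3748; 5.3748 9.4661]
tr(P') = 16.9883

-1.2015 -0.3250 -0.2002 -0.0542


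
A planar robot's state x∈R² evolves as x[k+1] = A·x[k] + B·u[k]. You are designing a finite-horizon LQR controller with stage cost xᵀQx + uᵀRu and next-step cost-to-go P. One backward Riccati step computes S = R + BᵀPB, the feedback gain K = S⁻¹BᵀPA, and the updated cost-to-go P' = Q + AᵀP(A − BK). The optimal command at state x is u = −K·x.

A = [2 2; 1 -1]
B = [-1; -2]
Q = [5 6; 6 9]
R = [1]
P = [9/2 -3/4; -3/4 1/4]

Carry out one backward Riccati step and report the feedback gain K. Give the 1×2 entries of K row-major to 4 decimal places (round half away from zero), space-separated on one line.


BᵀP = [-3.0000 0.2500]
S = R + BᵀPB = [1] + [2.5000] = [3.5000]
BᵀPA = [-5.7500 -6.2500]
K = S⁻¹·BᵀPA = [-1.6429 -1.7857]
A−BK = [0.3571 0.2143; -2.2857 -4.5714]
AᵀP(A−BK) = [5.8036 7.4821; 7.4821 10.0893]
P' = Q + AᵀP(A−BK) = [10.8036 13.4821; 13.4821 19.0893]
tr(P') = 29.8929

-1.6429 -1.7857


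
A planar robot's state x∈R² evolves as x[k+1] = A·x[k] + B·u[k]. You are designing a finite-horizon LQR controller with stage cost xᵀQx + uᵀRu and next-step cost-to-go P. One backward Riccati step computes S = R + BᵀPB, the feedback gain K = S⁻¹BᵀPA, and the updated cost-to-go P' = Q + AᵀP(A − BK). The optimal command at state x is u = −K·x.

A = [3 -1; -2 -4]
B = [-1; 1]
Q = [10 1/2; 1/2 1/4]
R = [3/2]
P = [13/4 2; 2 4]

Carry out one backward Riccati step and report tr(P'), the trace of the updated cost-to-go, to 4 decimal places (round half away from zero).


BᵀP = [-1.2500 2.0000]
S = R + BᵀPB = [3/2] + [3.2500] = [4.7500]
BᵀPA = [-7.7500 -6.7500]
K = S⁻¹·BᵀPA = [-1.6316 -1.4211]
A−BK = [1.3684 -2.4211; -0.3684 -2.5789]
AᵀP(A−BK) = [8.6053 -8.7632; -8.7632 73.6579]
P' = Q + AᵀP(A−BK) = [18.6053 -8.2632; -8.2632 73.9079]
tr(P') = 92.5132

92.5132


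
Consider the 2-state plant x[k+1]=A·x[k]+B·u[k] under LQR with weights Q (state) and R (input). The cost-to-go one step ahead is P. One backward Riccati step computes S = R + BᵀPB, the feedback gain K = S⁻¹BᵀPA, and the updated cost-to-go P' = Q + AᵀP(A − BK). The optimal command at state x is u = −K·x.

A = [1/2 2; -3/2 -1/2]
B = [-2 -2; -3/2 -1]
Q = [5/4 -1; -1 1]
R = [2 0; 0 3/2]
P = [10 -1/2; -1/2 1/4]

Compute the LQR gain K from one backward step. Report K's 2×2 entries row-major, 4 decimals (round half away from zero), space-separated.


-0.0577 -0.3727 -0.2186 -0.6354

BᵀP = [-19.2500 0.6250; -19.5000 0.7500]
S = R + BᵀPB = [2 0; 0 3/2] + [37.5625 37.8750; 37.8750 38.2500] = [39.5625 37.8750; 37.8750 39.7500]
BᵀPA = [-10.5625 -38.8125; -10.8750 -39.3750]
K = S⁻¹·BᵀPA = [-0.0577 -0.3727; -0.2186 -0.6354]
A−BK = [-0.0526 -0.0163; -1.8052 -1.6945]
AᵀP(A−BK) = [0.8257 0.9654; 0.9654 1.5764]
P' = Q + AᵀP(A−BK) = [2.0757 -0.0346; -0.0346 2.5764]
tr(P') = 4.6521


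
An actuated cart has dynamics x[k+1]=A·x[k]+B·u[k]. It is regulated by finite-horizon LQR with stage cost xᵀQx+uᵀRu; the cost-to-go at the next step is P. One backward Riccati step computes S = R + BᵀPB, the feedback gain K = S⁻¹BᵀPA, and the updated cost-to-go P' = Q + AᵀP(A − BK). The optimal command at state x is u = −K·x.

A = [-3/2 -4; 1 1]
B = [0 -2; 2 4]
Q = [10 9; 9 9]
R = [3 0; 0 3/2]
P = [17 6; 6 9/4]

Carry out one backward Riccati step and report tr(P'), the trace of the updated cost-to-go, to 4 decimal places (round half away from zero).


54.8558

BᵀP = [12.0000 4.5000; -10.0000 -3.0000]
S = R + BᵀPB = [3 0; 0 3/2] + [9.0000 -6.0000; -6.0000 8.0000] = [12.0000 -6.0000; -6.0000 9.5000]
BᵀPA = [-13.5000 -43.5000; 12.0000 37.0000]
K = S⁻¹·BᵀPA = [-0.7212 -2.4519; 0.8077 2.3462]
A−BK = [0.1154 0.6923; -0.7885 -3.4808]
AᵀP(A−BK) = [3.0721 9.9952; 9.9952 32.7837]
P' = Q + AᵀP(A−BK) = [13.0721 18.9952; 18.9952 41.7837]
tr(P') = 54.8558


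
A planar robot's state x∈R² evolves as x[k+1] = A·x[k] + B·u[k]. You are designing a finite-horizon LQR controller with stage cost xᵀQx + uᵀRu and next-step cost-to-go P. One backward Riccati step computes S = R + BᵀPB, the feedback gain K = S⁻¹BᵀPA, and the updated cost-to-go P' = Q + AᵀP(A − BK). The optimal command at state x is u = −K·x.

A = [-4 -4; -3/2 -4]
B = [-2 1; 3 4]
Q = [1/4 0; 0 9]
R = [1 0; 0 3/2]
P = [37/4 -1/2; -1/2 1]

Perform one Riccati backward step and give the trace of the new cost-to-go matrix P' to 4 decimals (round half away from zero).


BᵀP = [-20.0000 4.0000; 7.2500 3.5000]
S = R + BᵀPB = [1 0; 0 3/2] + [52.0000 -4.0000; -4.0000 21.2500] = [53.0000 -4.0000; -4.0000 22.7500]
BᵀPA = [74.0000 64.0000; -34.2500 -43.0000]
K = S⁻¹·BᵀPA = [1.2999 1.0792; -1.2769 -1.7004]
A−BK = [-0.1233 -0.1412; -0.2918 -0.4362]
AᵀP(A−BK) = [4.3254 4.9006; 4.9006 5.8147]
P' = Q + AᵀP(A−BK) = [4.5754 4.9006; 4.9006 14.8147]
tr(P') = 19.3901

19.3901


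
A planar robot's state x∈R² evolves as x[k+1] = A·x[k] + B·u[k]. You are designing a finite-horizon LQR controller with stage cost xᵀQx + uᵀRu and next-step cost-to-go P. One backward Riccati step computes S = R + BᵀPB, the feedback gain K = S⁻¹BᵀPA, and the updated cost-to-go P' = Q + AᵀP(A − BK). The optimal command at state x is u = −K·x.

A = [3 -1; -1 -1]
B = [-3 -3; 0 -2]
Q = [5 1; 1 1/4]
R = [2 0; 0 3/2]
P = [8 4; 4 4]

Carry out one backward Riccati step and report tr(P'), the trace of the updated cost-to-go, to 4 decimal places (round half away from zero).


8.6619

BᵀP = [-24.0000 -12.0000; -32.0000 -20.0000]
S = R + BᵀPB = [2 0; 0 3/2] + [72.0000 96.0000; 96.0000 136.0000] = [74.0000 96.0000; 96.0000 137.5000]
BᵀPA = [-60.0000 36.0000; -76.0000 52.0000]
K = S⁻¹·BᵀPA = [-0.9948 -0.0438; 0.1418 0.4088]
A−BK = [0.4411 0.0949; -0.7164 -0.1825]
AᵀP(A−BK) = [3.0907 0.4380; 0.4380 0.3212]
P' = Q + AᵀP(A−BK) = [8.0907 1.4380; 1.4380 0.5712]
tr(P') = 8.6619


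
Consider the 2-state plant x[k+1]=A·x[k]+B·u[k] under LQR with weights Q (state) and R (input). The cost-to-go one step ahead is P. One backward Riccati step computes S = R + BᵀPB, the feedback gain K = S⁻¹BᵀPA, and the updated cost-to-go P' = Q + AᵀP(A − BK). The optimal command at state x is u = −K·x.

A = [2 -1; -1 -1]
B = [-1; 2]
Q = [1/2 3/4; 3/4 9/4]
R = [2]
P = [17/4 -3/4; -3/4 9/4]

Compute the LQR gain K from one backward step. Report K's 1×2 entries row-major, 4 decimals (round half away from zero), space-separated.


-0.9178 0.0274

BᵀP = [-5.7500 5.2500]
S = R + BᵀPB = [2] + [16.2500] = [18.2500]
BᵀPA = [-16.7500 0.5000]
K = S⁻¹·BᵀPA = [-0.9178 0.0274]
A−BK = [1.0822 -0.9726; 0.8356 -1.0548]
AᵀP(A−BK) = [6.8767 -5.0411; -5.0411 4.9863]
P' = Q + AᵀP(A−BK) = [7.3767 -4.2911; -4.2911 7.2363]
tr(P') = 14.6130


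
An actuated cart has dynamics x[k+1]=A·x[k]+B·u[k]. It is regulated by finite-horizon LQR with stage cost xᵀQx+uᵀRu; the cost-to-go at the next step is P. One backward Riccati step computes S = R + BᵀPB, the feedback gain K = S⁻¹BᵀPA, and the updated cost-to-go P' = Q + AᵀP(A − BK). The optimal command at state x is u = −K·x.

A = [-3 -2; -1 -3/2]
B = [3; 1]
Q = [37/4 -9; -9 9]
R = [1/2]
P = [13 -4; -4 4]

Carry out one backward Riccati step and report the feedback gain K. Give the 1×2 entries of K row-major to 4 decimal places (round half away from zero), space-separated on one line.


-0.9949 -0.5949

BᵀP = [35.0000 -8.0000]
S = R + BᵀPB = [1/2] + [97.0000] = [97.5000]
BᵀPA = [-97.0000 -58.0000]
K = S⁻¹·BᵀPA = [-0.9949 -0.5949]
A−BK = [-0.0154 -0.2154; -0.0051 -0.9051]
AᵀP(A−BK) = [0.4974 0.2974; 0.2974 2.4974]
P' = Q + AᵀP(A−BK) = [9.7474 -8.7026; -8.7026 11.4974]
tr(P') = 21.2449


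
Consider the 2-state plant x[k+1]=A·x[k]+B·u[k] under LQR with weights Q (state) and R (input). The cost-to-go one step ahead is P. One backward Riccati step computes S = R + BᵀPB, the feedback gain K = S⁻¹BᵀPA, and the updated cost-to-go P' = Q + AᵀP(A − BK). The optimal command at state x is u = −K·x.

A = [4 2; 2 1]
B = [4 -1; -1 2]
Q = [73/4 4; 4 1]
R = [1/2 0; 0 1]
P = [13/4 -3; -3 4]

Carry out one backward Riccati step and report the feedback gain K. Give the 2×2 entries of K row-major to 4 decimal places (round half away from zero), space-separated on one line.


1.0680 0.5340 1.1245 0.5623

BᵀP = [16.0000 -16.0000; -9.2500 11.0000]
S = R + BᵀPB = [1/2 0; 0 1] + [80.0000 -48.0000; -48.0000 31.2500] = [80.5000 -48.0000; -48.0000 32.2500]
BᵀPA = [32.0000 16.0000; -15.0000 -7.5000]
K = S⁻¹·BᵀPA = [1.0680 0.5340; 1.1245 0.5623]
A−BK = [0.8524 0.4262; 0.8190 0.4095]
AᵀP(A−BK) = [2.6906 1.3453; 1.3453 0.6727]
P' = Q + AᵀP(A−BK) = [20.9406 5.3453; 5.3453 1.6727]
tr(P') = 22.6133


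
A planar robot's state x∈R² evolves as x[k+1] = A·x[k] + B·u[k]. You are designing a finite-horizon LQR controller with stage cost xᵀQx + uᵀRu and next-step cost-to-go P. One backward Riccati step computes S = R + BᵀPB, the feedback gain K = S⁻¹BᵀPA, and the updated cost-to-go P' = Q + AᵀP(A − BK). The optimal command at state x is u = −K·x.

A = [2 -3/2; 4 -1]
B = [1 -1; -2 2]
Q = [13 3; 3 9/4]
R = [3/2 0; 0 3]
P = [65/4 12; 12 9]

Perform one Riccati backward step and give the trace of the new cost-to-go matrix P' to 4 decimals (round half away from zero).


BᵀP = [-7.7500 -6.0000; 7.7500 6.0000]
S = R + BᵀPB = [3/2 0; 0 3] + [4.2500 -4.2500; -4.2500 4.2500] = [5.7500 -4.2500; -4.2500 7.2500]
BᵀPA = [-39.5000 17.6250; 39.5000 -17.6250]
K = S⁻¹·BᵀPA = [-5.0159 2.2381; 2.5079 -1.1190]
A−BK = [9.5238 -4.8571; -11.0476 5.7143]
AᵀP(A−BK) = [103.8095 -48.1429; -48.1429 22.3929]
P' = Q + AᵀP(A−BK) = [116.8095 -45.1429; -45.1429 24.6429]
tr(P') = 141.4524

141.4524
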